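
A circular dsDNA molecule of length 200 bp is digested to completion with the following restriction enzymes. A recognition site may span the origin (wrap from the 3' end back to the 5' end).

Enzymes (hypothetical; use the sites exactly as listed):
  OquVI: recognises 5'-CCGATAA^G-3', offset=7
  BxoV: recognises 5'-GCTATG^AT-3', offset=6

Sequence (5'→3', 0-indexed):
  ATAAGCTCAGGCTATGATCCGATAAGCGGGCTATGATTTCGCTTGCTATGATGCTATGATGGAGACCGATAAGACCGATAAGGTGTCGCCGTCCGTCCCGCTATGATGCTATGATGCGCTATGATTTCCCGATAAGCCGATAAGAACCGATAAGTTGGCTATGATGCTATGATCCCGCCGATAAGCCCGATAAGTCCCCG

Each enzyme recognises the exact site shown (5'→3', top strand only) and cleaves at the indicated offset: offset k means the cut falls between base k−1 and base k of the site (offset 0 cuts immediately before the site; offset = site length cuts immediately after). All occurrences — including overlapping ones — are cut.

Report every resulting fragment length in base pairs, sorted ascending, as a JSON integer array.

[8,8,8,8,9,9,9,10,10,10,10,11,12,12,13,14,15,24]

Site scan:
  OquVI (CCGATAAG, off=7): starts [18, 65, 74, 128, 136, 146, 177, 186, 197] → cuts [4, 25, 72, 81, 135, 143, 153, 184, 193]
  BxoV (GCTATGAT, off=6): starts [10, 29, 44, 52, 99, 107, 117, 157, 165] → cuts [16, 35, 50, 58, 105, 113, 123, 163, 171]

All cut coordinates (distinct, sorted): [4, 16, 25, 35, 50, 58, 72, 81, 105, 113, 123, 135, 143, 153, 163, 171, 184, 193]

Fragments:
  4→16: 12 bp
  16→25: 9 bp
  25→35: 10 bp
  35→50: 15 bp
  50→58: 8 bp
  58→72: 14 bp
  72→81: 9 bp
  81→105: 24 bp
  105→113: 8 bp
  113→123: 10 bp
  123→135: 12 bp
  135→143: 8 bp
  143→153: 10 bp
  153→163: 10 bp
  163→171: 8 bp
  171→184: 13 bp
  184→193: 9 bp
  193→4 (wrap): 200-193+4 = 11 bp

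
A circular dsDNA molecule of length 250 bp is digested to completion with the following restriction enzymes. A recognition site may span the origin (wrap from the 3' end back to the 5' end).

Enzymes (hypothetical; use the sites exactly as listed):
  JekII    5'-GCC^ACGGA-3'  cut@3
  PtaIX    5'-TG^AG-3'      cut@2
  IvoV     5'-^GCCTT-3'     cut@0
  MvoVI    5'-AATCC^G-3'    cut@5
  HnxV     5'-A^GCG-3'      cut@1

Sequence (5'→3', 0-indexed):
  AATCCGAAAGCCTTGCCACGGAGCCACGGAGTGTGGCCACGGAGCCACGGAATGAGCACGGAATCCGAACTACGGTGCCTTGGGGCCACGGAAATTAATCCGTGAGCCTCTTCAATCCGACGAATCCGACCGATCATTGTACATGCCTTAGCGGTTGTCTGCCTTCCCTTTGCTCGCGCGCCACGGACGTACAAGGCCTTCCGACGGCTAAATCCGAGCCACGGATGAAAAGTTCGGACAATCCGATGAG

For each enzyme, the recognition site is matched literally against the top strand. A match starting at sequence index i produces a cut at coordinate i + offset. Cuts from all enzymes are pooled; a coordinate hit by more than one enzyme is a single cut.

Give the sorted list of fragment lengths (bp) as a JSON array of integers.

[3,4,4,5,6,7,8,8,8,8,9,10,10,11,12,13,13,14,14,17,20,22,24]

Site scan:
  JekII (GCCACGGA, off=3): starts [14, 22, 35, 43, 84, 179, 217] → cuts [17, 25, 38, 46, 87, 182, 220]
  PtaIX (TGAG, off=2): starts [52, 102, 246] → cuts [54, 104, 248]
  IvoV (GCCTT, off=0): starts [9, 76, 144, 160, 195] → cuts [9, 76, 144, 160, 195]
  MvoVI (AATCCG, off=5): starts [0, 61, 96, 113, 122, 210, 239] → cuts [5, 66, 101, 118, 127, 215, 244]
  HnxV (AGCG, off=1): starts [149] → cuts [150]

All cut coordinates (distinct, sorted): [5, 9, 17, 25, 38, 46, 54, 66, 76, 87, 101, 104, 118, 127, 144, 150, 160, 182, 195, 215, 220, 244, 248]

Fragment lengths:
  5→9: 4 bp
  9→17: 8 bp
  17→25: 8 bp
  25→38: 13 bp
  38→46: 8 bp
  46→54: 8 bp
  54→66: 12 bp
  66→76: 10 bp
  76→87: 11 bp
  87→101: 14 bp
  101→104: 3 bp
  104→118: 14 bp
  118→127: 9 bp
  127→144: 17 bp
  144→150: 6 bp
  150→160: 10 bp
  160→182: 22 bp
  182→195: 13 bp
  195→215: 20 bp
  215→220: 5 bp
  220→244: 24 bp
  244→248: 4 bp
  248→5 (wrap): 250-248+5 = 7 bp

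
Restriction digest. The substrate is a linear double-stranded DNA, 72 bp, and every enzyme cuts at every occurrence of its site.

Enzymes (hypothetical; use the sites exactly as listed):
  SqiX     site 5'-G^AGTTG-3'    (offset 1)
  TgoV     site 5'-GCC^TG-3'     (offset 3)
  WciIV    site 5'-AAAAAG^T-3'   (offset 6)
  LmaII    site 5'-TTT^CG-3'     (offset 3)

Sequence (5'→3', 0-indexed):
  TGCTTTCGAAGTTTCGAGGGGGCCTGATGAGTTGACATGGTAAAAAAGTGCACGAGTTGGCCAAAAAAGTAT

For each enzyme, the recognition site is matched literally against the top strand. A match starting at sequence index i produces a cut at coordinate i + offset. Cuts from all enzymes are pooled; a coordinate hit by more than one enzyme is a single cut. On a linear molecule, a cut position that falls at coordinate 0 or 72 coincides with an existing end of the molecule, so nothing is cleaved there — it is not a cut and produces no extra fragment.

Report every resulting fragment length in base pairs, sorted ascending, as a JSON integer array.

[3,5,6,6,8,10,15,19]

Per-enzyme occurrences:
  SqiX (GAGTTG, off=1): starts [28, 53] → cuts [29, 54]
  TgoV (GCCTG, off=3): starts [21] → cuts [24]
  WciIV (AAAAAGT, off=6): starts [42, 63] → cuts [48, 69]
  LmaII (TTTCG, off=3): starts [3, 11] → cuts [6, 14]

Pooled cuts: [6, 14, 24, 29, 48, 54, 69]

Fragments:
  [0,6): 6 bp
  [6,14): 8 bp
  [14,24): 10 bp
  [24,29): 5 bp
  [29,48): 19 bp
  [48,54): 6 bp
  [54,69): 15 bp
  [69,72): 3 bp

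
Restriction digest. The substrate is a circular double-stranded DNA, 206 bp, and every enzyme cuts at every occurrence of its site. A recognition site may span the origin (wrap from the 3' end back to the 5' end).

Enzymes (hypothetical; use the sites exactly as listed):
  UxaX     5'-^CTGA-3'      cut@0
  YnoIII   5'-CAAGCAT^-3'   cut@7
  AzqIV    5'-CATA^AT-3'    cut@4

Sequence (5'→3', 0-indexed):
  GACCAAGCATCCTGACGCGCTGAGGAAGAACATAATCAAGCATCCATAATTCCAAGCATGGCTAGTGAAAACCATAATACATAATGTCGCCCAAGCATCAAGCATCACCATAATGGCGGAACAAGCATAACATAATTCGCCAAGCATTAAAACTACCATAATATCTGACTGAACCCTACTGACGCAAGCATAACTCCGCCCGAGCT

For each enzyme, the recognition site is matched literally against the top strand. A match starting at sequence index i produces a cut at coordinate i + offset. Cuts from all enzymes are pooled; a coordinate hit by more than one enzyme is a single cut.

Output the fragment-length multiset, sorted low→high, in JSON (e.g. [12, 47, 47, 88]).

Site scan:
  UxaX CTGA/0: at [11, 19, 164, 168, 178, 204] ⇒ [11, 19, 164, 168, 178, 204]
  YnoIII CAAGCAT/7: at [3, 36, 52, 91, 98, 121, 140, 184] ⇒ [10, 43, 59, 98, 105, 128, 147, 191]
  AzqIV CATAAT/4: at [30, 44, 72, 79, 108, 130, 156] ⇒ [34, 48, 76, 83, 112, 134, 160]

All cut coordinates (distinct, sorted): [10, 11, 19, 34, 43, 48, 59, 76, 83, 98, 105, 112, 128, 134, 147, 160, 164, 168, 178, 191, 204]

Fragment lengths:
  10→11: 1 bp
  11→19: 8 bp
  19→34: 15 bp
  34→43: 9 bp
  43→48: 5 bp
  48→59: 11 bp
  59→76: 17 bp
  76→83: 7 bp
  83→98: 15 bp
  98→105: 7 bp
  105→112: 7 bp
  112→128: 16 bp
  128→134: 6 bp
  134→147: 13 bp
  147→160: 13 bp
  160→164: 4 bp
  164→168: 4 bp
  168→178: 10 bp
  178→191: 13 bp
  191→204: 13 bp
  204→10 (wrap): 206-204+10 = 12 bp

[1,4,4,5,6,7,7,7,8,9,10,11,12,13,13,13,13,15,15,16,17]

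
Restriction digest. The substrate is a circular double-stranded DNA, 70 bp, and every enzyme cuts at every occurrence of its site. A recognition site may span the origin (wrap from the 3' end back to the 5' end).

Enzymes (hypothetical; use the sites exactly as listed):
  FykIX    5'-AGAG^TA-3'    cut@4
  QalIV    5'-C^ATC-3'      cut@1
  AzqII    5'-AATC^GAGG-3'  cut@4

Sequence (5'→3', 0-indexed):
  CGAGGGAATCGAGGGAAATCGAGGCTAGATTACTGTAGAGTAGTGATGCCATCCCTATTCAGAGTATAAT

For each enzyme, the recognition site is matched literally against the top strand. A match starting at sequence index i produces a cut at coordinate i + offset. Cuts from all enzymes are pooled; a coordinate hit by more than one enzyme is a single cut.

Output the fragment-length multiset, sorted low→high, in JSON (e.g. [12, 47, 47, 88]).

Per-enzyme occurrences:
  FykIX (AGAGTA, off=4): starts [36, 60] → cuts [40, 64]
  QalIV (CATC, off=1): starts [49] → cuts [50]
  AzqII (AATCGAGG, off=4): starts [6, 16, 67] → cuts [1, 10, 20]

Pooled cuts: [1, 10, 20, 40, 50, 64]

Fragments:
  1→10: 9 bp
  10→20: 10 bp
  20→40: 20 bp
  40→50: 10 bp
  50→64: 14 bp
  64→1 (wrap): 70-64+1 = 7 bp

[7,9,10,10,14,20]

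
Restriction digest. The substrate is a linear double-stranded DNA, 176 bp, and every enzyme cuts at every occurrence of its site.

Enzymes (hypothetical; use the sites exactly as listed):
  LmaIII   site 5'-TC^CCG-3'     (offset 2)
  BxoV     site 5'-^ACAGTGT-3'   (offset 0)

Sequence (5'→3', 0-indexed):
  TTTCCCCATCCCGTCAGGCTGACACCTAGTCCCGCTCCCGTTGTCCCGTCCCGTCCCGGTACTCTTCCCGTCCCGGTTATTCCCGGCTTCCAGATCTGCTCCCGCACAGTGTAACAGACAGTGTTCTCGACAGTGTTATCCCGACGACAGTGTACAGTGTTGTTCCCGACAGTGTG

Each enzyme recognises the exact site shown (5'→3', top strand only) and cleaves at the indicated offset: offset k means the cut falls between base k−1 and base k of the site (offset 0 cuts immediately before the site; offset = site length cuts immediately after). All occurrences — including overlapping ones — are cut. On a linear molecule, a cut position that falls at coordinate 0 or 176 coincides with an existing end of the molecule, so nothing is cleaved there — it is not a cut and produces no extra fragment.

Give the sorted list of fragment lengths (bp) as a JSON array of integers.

[3,4,5,5,5,6,6,7,8,8,10,10,11,12,12,12,12,19,21]

Per-enzyme occurrences:
  LmaIII (TCCCG, off=2): starts [8, 29, 35, 43, 48, 53, 65, 70, 80, 99, 138, 163] → cuts [10, 31, 37, 45, 50, 55, 67, 72, 82, 101, 140, 165]
  BxoV (ACAGTGT, off=0): starts [105, 117, 129, 146, 153, 168] → cuts [105, 117, 129, 146, 153, 168]

Pooled cuts: [10, 31, 37, 45, 50, 55, 67, 72, 82, 101, 105, 117, 129, 140, 146, 153, 165, 168]

Fragments:
  [0,10): 10 bp
  [10,31): 21 bp
  [31,37): 6 bp
  [37,45): 8 bp
  [45,50): 5 bp
  [50,55): 5 bp
  [55,67): 12 bp
  [67,72): 5 bp
  [72,82): 10 bp
  [82,101): 19 bp
  [101,105): 4 bp
  [105,117): 12 bp
  [117,129): 12 bp
  [129,140): 11 bp
  [140,146): 6 bp
  [146,153): 7 bp
  [153,165): 12 bp
  [165,168): 3 bp
  [168,176): 8 bp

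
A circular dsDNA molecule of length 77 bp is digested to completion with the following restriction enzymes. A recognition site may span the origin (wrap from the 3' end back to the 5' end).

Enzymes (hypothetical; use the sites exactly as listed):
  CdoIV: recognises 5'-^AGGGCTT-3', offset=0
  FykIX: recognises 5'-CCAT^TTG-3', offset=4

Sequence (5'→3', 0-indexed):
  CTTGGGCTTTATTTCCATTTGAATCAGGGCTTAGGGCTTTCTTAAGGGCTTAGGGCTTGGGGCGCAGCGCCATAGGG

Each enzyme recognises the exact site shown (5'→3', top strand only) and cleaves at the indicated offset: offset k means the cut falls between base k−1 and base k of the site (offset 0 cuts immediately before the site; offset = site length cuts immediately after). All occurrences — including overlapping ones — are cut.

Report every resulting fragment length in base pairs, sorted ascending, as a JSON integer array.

[7,7,7,12,22,22]

Site scan:
  CdoIV AGGGCTT/0: at [25, 32, 44, 51, 73] ⇒ [25, 32, 44, 51, 73]
  FykIX CCATTTG/4: at [14] ⇒ [18]

All cut coordinates (distinct, sorted): [18, 25, 32, 44, 51, 73]

Fragments:
  18→25: 7 bp
  25→32: 7 bp
  32→44: 12 bp
  44→51: 7 bp
  51→73: 22 bp
  73→18 (wrap): 77-73+18 = 22 bp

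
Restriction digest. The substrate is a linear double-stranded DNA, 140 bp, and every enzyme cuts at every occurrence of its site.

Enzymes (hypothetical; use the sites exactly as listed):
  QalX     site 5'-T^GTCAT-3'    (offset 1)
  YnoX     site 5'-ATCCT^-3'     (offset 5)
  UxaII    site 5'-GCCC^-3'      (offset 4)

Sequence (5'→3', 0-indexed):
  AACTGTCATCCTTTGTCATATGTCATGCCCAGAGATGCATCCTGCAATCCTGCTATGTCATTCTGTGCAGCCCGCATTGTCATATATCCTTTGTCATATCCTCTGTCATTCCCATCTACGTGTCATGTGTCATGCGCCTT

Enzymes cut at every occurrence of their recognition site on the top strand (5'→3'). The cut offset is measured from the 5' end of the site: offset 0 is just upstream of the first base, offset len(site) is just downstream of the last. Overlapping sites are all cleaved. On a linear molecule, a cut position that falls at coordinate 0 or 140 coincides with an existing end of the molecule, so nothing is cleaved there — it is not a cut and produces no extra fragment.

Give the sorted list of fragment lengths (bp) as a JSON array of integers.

Site scan:
  QalX TGTCAT/1: at [3, 13, 20, 55, 77, 91, 103, 120, 127] ⇒ [4, 14, 21, 56, 78, 92, 104, 121, 128]
  YnoX ATCCT/5: at [7, 38, 46, 85, 97] ⇒ [12, 43, 51, 90, 102]
  UxaII GCCC/4: at [26, 69] ⇒ [30, 73]

Pooled cuts: [4, 12, 14, 21, 30, 43, 51, 56, 73, 78, 90, 92, 102, 104, 121, 128]

Fragments:
  [0,4): 4 bp
  [4,12): 8 bp
  [12,14): 2 bp
  [14,21): 7 bp
  [21,30): 9 bp
  [30,43): 13 bp
  [43,51): 8 bp
  [51,56): 5 bp
  [56,73): 17 bp
  [73,78): 5 bp
  [78,90): 12 bp
  [90,92): 2 bp
  [92,102): 10 bp
  [102,104): 2 bp
  [104,121): 17 bp
  [121,128): 7 bp
  [128,140): 12 bp

[2,2,2,4,5,5,7,7,8,8,9,10,12,12,13,17,17]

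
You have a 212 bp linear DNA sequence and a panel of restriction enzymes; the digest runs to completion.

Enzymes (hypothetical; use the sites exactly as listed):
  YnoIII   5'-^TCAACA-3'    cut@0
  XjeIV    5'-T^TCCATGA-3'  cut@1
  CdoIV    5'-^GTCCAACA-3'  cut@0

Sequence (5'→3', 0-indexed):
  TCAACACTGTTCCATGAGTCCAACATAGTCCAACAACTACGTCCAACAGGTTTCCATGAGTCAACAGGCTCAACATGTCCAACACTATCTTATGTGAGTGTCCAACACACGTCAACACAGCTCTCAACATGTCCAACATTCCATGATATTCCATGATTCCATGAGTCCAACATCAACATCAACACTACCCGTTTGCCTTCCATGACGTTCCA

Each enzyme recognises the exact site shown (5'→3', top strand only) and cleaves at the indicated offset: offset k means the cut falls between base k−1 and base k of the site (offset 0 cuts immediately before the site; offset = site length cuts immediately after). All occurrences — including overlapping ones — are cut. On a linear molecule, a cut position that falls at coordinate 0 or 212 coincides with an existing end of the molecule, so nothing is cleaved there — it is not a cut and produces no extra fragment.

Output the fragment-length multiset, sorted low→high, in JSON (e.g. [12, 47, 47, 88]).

Per-enzyme occurrences:
  YnoIII TCAACA/0: at [0, 60, 69, 111, 123, 172, 178] ⇒ [60, 69, 111, 123, 172, 178] (position 0 is a terminus of the linear molecule — no cut)
  XjeIV TTCCATGA/1: at [9, 51, 138, 148, 156, 197] ⇒ [10, 52, 139, 149, 157, 198]
  CdoIV GTCCAACA/0: at [17, 27, 40, 76, 99, 130, 164] ⇒ [17, 27, 40, 76, 99, 130, 164]

Pooled cuts: [10, 17, 27, 40, 52, 60, 69, 76, 99, 111, 123, 130, 139, 149, 157, 164, 172, 178, 198]

Fragments:
  [0,10): 10 bp
  [10,17): 7 bp
  [17,27): 10 bp
  [27,40): 13 bp
  [40,52): 12 bp
  [52,60): 8 bp
  [60,69): 9 bp
  [69,76): 7 bp
  [76,99): 23 bp
  [99,111): 12 bp
  [111,123): 12 bp
  [123,130): 7 bp
  [130,139): 9 bp
  [139,149): 10 bp
  [149,157): 8 bp
  [157,164): 7 bp
  [164,172): 8 bp
  [172,178): 6 bp
  [178,198): 20 bp
  [198,212): 14 bp

[6,7,7,7,7,8,8,8,9,9,10,10,10,12,12,12,13,14,20,23]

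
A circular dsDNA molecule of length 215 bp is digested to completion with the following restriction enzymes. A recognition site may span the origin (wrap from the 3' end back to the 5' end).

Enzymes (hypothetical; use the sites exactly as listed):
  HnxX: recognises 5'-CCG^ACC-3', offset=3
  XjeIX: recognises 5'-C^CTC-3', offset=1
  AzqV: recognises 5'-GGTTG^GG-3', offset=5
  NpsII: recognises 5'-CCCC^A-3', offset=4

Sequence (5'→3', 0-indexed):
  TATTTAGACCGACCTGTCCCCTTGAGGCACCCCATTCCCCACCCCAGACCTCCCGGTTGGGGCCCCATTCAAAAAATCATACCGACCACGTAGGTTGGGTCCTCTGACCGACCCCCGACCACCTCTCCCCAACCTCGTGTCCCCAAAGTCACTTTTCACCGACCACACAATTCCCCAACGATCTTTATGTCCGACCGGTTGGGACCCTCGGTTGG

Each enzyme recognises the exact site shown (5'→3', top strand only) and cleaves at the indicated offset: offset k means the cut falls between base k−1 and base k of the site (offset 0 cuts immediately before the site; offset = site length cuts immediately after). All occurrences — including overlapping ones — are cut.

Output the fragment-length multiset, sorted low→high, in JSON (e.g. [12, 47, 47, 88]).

Site scan:
  HnxX CCGACC/3: at [8, 81, 107, 114, 158, 190] ⇒ [11, 84, 110, 117, 161, 193]
  XjeIX CCTC/1: at [48, 100, 121, 132, 205] ⇒ [49, 101, 122, 133, 206]
  AzqV GGTTGGG/5: at [54, 92, 196] ⇒ [59, 97, 201]
  NpsII CCCCA/4: at [29, 36, 41, 62, 126, 140, 172] ⇒ [33, 40, 45, 66, 130, 144, 176]

All cut coordinates (distinct, sorted): [11, 33, 40, 45, 49, 59, 66, 84, 97, 101, 110, 117, 122, 130, 133, 144, 161, 176, 193, 201, 206]

Fragment lengths:
  11→33: 22 bp
  33→40: 7 bp
  40→45: 5 bp
  45→49: 4 bp
  49→59: 10 bp
  59→66: 7 bp
  66→84: 18 bp
  84→97: 13 bp
  97→101: 4 bp
  101→110: 9 bp
  110→117: 7 bp
  117→122: 5 bp
  122→130: 8 bp
  130→133: 3 bp
  133→144: 11 bp
  144→161: 17 bp
  161→176: 15 bp
  176→193: 17 bp
  193→201: 8 bp
  201→206: 5 bp
  206→11 (wrap): 215-206+11 = 20 bp

[3,4,4,5,5,5,7,7,7,8,8,9,10,11,13,15,17,17,18,20,22]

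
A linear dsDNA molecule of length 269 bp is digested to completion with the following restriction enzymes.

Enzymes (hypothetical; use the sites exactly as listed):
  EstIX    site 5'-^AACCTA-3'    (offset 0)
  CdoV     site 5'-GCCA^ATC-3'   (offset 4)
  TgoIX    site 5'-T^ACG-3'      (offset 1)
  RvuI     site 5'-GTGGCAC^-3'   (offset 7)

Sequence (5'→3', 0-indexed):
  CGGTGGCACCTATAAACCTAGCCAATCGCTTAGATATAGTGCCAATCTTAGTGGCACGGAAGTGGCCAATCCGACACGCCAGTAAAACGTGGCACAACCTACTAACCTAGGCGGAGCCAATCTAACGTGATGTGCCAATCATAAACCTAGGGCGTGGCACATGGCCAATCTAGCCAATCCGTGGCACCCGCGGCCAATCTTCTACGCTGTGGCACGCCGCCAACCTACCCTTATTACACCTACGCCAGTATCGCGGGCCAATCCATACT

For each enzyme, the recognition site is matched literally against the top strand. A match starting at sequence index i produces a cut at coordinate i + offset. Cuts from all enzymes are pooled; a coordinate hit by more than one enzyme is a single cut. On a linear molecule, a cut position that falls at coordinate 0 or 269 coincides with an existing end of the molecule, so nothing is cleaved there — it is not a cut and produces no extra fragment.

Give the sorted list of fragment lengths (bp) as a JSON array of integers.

Scan for sites:
  EstIX (AACCTA, off=0): starts [14, 95, 103, 143, 221] → cuts [14, 95, 103, 143, 221]
  CdoV (GCCAATC, off=4): starts [20, 40, 64, 115, 133, 163, 172, 192, 256] → cuts [24, 44, 68, 119, 137, 167, 176, 196, 260]
  TgoIX (TACG, off=1): starts [202, 240] → cuts [203, 241]
  RvuI (GTGGCAC, off=7): starts [2, 50, 88, 153, 180, 208] → cuts [9, 57, 95, 160, 187, 215]

All cut coordinates (distinct, sorted): [9, 14, 24, 44, 57, 68, 95, 103, 119, 137, 143, 160, 167, 176, 187, 196, 203, 215, 221, 241, 260]

Fragments:
  [0,9): 9 bp
  [9,14): 5 bp
  [14,24): 10 bp
  [24,44): 20 bp
  [44,57): 13 bp
  [57,68): 11 bp
  [68,95): 27 bp
  [95,103): 8 bp
  [103,119): 16 bp
  [119,137): 18 bp
  [137,143): 6 bp
  [143,160): 17 bp
  [160,167): 7 bp
  [167,176): 9 bp
  [176,187): 11 bp
  [187,196): 9 bp
  [196,203): 7 bp
  [203,215): 12 bp
  [215,221): 6 bp
  [221,241): 20 bp
  [241,260): 19 bp
  [260,269): 9 bp

[5,6,6,7,7,8,9,9,9,9,10,11,11,12,13,16,17,18,19,20,20,27]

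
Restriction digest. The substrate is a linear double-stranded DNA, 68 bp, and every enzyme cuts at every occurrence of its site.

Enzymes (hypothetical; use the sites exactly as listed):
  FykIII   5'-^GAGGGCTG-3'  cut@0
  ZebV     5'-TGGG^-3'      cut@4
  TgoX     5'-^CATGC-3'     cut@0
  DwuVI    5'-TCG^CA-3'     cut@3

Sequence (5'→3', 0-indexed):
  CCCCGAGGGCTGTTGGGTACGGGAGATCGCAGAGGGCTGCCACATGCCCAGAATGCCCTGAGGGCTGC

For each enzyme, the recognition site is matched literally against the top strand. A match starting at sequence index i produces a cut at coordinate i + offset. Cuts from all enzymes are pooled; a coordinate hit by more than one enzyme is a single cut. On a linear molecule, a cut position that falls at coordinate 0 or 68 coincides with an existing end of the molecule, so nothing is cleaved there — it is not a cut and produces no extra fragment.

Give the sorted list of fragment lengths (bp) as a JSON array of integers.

[2,4,9,11,12,13,17]

Scan for sites:
  FykIII (GAGGGCTG, off=0): starts [4, 31, 59] → cuts [4, 31, 59]
  ZebV (TGGG, off=4): starts [13] → cuts [17]
  TgoX (CATGC, off=0): starts [42] → cuts [42]
  DwuVI (TCGCA, off=3): starts [26] → cuts [29]

All cut coordinates (distinct, sorted): [4, 17, 29, 31, 42, 59]

Fragments:
  [0,4): 4 bp
  [4,17): 13 bp
  [17,29): 12 bp
  [29,31): 2 bp
  [31,42): 11 bp
  [42,59): 17 bp
  [59,68): 9 bp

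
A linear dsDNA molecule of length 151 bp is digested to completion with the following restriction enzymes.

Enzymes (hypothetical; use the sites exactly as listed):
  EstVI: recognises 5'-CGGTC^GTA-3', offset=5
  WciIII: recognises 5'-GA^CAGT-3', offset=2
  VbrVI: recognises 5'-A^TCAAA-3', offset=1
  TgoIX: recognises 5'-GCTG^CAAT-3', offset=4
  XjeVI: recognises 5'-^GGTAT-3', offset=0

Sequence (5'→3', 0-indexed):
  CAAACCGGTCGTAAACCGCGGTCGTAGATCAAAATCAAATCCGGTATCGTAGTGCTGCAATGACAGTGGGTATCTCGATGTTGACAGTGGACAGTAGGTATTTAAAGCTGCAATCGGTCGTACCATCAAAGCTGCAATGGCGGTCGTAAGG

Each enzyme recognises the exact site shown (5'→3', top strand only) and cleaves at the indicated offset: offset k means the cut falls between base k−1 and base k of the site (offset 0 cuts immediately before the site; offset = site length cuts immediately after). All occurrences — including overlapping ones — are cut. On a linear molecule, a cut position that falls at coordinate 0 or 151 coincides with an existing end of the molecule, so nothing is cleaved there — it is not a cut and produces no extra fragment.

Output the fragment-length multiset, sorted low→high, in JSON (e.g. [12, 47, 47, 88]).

Scan for sites:
  EstVI (CGGTCGTA, off=5): starts [5, 18, 114, 140] → cuts [10, 23, 119, 145]
  WciIII (GACAGT, off=2): starts [61, 82, 89] → cuts [63, 84, 91]
  VbrVI (ATCAAA, off=1): starts [27, 33, 124] → cuts [28, 34, 125]
  TgoIX (GCTGCAAT, off=4): starts [53, 106, 130] → cuts [57, 110, 134]
  XjeVI (GGTAT, off=0): starts [42, 68, 96] → cuts [42, 68, 96]

Pooled cuts: [10, 23, 28, 34, 42, 57, 63, 68, 84, 91, 96, 110, 119, 125, 134, 145]

Fragment lengths:
  [0,10): 10 bp
  [10,23): 13 bp
  [23,28): 5 bp
  [28,34): 6 bp
  [34,42): 8 bp
  [42,57): 15 bp
  [57,63): 6 bp
  [63,68): 5 bp
  [68,84): 16 bp
  [84,91): 7 bp
  [91,96): 5 bp
  [96,110): 14 bp
  [110,119): 9 bp
  [119,125): 6 bp
  [125,134): 9 bp
  [134,145): 11 bp
  [145,151): 6 bp

[5,5,5,6,6,6,6,7,8,9,9,10,11,13,14,15,16]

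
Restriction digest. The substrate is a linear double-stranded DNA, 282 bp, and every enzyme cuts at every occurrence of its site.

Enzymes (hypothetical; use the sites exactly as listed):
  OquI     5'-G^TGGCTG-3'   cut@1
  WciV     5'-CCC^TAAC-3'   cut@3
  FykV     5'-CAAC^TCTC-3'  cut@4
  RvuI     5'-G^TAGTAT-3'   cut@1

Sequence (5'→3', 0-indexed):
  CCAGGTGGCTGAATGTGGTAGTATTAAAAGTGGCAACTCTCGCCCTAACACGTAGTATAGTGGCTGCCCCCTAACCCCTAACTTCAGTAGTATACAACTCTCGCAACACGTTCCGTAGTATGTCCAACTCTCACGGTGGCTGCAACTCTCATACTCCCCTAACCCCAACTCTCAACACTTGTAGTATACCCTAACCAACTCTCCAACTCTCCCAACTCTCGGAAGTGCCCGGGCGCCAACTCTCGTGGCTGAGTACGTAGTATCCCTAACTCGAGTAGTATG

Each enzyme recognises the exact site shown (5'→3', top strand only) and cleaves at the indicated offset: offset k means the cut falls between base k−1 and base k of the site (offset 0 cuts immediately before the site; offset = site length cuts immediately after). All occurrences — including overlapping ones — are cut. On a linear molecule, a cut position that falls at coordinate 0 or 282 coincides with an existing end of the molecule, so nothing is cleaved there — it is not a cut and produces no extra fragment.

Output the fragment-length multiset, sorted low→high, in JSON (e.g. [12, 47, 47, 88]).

[5,5,7,7,7,8,8,8,8,8,9,9,9,9,10,10,10,11,11,12,12,13,13,13,17,19,24]

Scan for sites:
  OquI (GTGGCTG, off=1): starts [4, 59, 135, 244] → cuts [5, 60, 136, 245]
  WciV (CCCTAAC, off=3): starts [42, 68, 75, 156, 188, 263] → cuts [45, 71, 78, 159, 191, 266]
  FykV (CAACTCTC, off=4): starts [33, 94, 124, 142, 165, 195, 203, 212, 236] → cuts [37, 98, 128, 146, 169, 199, 207, 216, 240]
  RvuI (GTAGTAT, off=1): starts [17, 51, 86, 114, 180, 256, 274] → cuts [18, 52, 87, 115, 181, 257, 275]

Pooled cuts: [5, 18, 37, 45, 52, 60, 71, 78, 87, 98, 115, 128, 136, 146, 159, 169, 181, 191, 199, 207, 216, 240, 245, 257, 266, 275]

Fragment lengths:
  [0,5): 5 bp
  [5,18): 13 bp
  [18,37): 19 bp
  [37,45): 8 bp
  [45,52): 7 bp
  [52,60): 8 bp
  [60,71): 11 bp
  [71,78): 7 bp
  [78,87): 9 bp
  [87,98): 11 bp
  [98,115): 17 bp
  [115,128): 13 bp
  [128,136): 8 bp
  [136,146): 10 bp
  [146,159): 13 bp
  [159,169): 10 bp
  [169,181): 12 bp
  [181,191): 10 bp
  [191,199): 8 bp
  [199,207): 8 bp
  [207,216): 9 bp
  [216,240): 24 bp
  [240,245): 5 bp
  [245,257): 12 bp
  [257,266): 9 bp
  [266,275): 9 bp
  [275,282): 7 bp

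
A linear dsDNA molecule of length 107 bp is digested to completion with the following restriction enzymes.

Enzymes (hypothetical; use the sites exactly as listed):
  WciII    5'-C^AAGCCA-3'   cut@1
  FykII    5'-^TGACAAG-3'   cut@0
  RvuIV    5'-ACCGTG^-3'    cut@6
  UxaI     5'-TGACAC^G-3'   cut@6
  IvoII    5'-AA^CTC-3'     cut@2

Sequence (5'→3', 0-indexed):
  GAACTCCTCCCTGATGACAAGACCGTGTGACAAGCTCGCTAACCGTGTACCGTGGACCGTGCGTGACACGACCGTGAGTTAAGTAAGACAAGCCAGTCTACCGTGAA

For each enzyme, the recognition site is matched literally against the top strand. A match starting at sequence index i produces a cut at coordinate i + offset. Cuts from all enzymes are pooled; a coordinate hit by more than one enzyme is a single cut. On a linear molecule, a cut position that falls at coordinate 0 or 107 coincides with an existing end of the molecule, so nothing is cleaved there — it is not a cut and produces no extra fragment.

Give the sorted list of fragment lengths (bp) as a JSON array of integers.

[2,3,7,7,7,8,11,13,13,16,20]

Per-enzyme occurrences:
  WciII CAAGCCA/1: at [88] ⇒ [89]
  FykII TGACAAG/0: at [14, 27] ⇒ [14, 27]
  RvuIV ACCGTG/6: at [21, 41, 48, 55, 70, 99] ⇒ [27, 47, 54, 61, 76, 105]
  UxaI TGACACG/6: at [63] ⇒ [69]
  IvoII AACTC/2: at [1] ⇒ [3]

All cut coordinates (distinct, sorted): [3, 14, 27, 47, 54, 61, 69, 76, 89, 105]

Fragments:
  [0,3): 3 bp
  [3,14): 11 bp
  [14,27): 13 bp
  [27,47): 20 bp
  [47,54): 7 bp
  [54,61): 7 bp
  [61,69): 8 bp
  [69,76): 7 bp
  [76,89): 13 bp
  [89,105): 16 bp
  [105,107): 2 bp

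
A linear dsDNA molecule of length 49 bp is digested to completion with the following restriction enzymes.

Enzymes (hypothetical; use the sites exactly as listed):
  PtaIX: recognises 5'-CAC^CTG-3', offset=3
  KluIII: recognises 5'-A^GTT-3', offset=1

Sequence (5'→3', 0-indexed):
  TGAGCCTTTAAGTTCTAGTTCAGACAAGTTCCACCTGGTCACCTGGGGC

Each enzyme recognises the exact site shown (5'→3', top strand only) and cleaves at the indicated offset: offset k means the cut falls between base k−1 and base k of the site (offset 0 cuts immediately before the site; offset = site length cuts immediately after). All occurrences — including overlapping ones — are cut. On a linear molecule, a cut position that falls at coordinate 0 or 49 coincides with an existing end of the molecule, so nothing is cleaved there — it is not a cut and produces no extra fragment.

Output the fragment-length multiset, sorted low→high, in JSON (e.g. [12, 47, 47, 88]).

Scan for sites:
  PtaIX (CACCTG, off=3): starts [31, 39] → cuts [34, 42]
  KluIII (AGTT, off=1): starts [10, 16, 26] → cuts [11, 17, 27]

Pooled cuts: [11, 17, 27, 34, 42]

Fragment lengths:
  [0,11): 11 bp
  [11,17): 6 bp
  [17,27): 10 bp
  [27,34): 7 bp
  [34,42): 8 bp
  [42,49): 7 bp

[6,7,7,8,10,11]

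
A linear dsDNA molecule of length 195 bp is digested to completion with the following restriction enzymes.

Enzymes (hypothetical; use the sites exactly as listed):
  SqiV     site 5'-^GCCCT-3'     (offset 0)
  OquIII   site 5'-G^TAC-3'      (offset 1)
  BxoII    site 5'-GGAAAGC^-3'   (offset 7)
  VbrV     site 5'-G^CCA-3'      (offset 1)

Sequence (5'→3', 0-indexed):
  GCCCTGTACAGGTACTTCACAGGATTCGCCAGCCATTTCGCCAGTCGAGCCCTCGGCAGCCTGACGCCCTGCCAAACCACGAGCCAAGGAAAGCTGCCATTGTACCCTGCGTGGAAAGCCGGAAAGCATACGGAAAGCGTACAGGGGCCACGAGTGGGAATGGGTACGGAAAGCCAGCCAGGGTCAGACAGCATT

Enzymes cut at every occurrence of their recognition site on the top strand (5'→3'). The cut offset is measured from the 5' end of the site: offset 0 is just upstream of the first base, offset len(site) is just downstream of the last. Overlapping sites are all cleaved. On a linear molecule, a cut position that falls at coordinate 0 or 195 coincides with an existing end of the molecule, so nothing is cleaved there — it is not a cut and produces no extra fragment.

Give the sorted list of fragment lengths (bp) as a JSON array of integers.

Per-enzyme occurrences:
  SqiV (GCCCT, off=0): starts [0, 48, 65] → cuts [48, 65] (position 0 is a terminus of the linear molecule — no cut)
  OquIII (GTAC, off=1): starts [5, 11, 101, 138, 163] → cuts [6, 12, 102, 139, 164]
  BxoII (GGAAAGC, off=7): starts [87, 112, 120, 131, 167] → cuts [94, 119, 127, 138, 174]
  VbrV (GCCA, off=1): starts [27, 31, 39, 70, 82, 95, 146, 172, 176] → cuts [28, 32, 40, 71, 83, 96, 147, 173, 177]

Pooled cuts: [6, 12, 28, 32, 40, 48, 65, 71, 83, 94, 96, 102, 119, 127, 138, 139, 147, 164, 173, 174, 177]

Fragments:
  [0,6): 6 bp
  [6,12): 6 bp
  [12,28): 16 bp
  [28,32): 4 bp
  [32,40): 8 bp
  [40,48): 8 bp
  [48,65): 17 bp
  [65,71): 6 bp
  [71,83): 12 bp
  [83,94): 11 bp
  [94,96): 2 bp
  [96,102): 6 bp
  [102,119): 17 bp
  [119,127): 8 bp
  [127,138): 11 bp
  [138,139): 1 bp
  [139,147): 8 bp
  [147,164): 17 bp
  [164,173): 9 bp
  [173,174): 1 bp
  [174,177): 3 bp
  [177,195): 18 bp

[1,1,2,3,4,6,6,6,6,8,8,8,8,9,11,11,12,16,17,17,17,18]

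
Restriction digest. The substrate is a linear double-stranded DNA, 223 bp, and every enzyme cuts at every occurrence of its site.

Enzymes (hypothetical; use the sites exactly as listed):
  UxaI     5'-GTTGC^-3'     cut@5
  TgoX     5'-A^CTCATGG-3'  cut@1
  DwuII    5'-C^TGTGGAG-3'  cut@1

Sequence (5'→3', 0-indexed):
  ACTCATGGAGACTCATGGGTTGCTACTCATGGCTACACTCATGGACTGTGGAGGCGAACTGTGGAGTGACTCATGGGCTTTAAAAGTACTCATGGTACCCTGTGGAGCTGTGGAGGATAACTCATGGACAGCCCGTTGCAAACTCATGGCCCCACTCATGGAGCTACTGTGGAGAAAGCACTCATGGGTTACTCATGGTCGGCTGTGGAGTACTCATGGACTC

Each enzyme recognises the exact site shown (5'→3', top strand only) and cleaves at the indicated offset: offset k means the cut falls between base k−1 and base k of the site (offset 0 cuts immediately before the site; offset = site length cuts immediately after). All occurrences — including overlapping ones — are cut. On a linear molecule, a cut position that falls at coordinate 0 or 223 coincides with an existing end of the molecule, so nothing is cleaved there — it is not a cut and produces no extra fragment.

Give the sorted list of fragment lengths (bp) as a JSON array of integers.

Scan for sites:
  UxaI (GTTGC, off=5): starts [18, 134] → cuts [23, 139]
  TgoX (ACTCATGG, off=1): starts [0, 10, 24, 36, 68, 87, 119, 141, 153, 179, 190, 211] → cuts [1, 11, 25, 37, 69, 88, 120, 142, 154, 180, 191, 212]
  DwuII (CTGTGGAG, off=1): starts [45, 58, 99, 107, 166, 202] → cuts [46, 59, 100, 108, 167, 203]

Pooled cuts: [1, 11, 23, 25, 37, 46, 59, 69, 88, 100, 108, 120, 139, 142, 154, 167, 180, 191, 203, 212]

Fragment lengths:
  [0,1): 1 bp
  [1,11): 10 bp
  [11,23): 12 bp
  [23,25): 2 bp
  [25,37): 12 bp
  [37,46): 9 bp
  [46,59): 13 bp
  [59,69): 10 bp
  [69,88): 19 bp
  [88,100): 12 bp
  [100,108): 8 bp
  [108,120): 12 bp
  [120,139): 19 bp
  [139,142): 3 bp
  [142,154): 12 bp
  [154,167): 13 bp
  [167,180): 13 bp
  [180,191): 11 bp
  [191,203): 12 bp
  [203,212): 9 bp
  [212,223): 11 bp

[1,2,3,8,9,9,10,10,11,11,12,12,12,12,12,12,13,13,13,19,19]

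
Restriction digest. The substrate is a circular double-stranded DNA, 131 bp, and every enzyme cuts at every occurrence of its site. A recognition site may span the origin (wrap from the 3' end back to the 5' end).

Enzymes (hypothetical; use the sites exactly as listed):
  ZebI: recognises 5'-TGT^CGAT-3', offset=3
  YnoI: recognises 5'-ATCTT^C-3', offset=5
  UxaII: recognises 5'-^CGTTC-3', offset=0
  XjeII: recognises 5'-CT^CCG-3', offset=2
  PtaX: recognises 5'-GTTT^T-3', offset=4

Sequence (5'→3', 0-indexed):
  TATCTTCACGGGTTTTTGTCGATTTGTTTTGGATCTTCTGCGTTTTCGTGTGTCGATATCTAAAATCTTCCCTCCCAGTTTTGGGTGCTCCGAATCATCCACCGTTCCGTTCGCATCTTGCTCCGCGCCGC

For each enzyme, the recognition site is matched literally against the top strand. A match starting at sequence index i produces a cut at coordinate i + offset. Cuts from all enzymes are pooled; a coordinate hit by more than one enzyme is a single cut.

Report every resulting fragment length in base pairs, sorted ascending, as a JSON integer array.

[4,5,8,8,8,8,9,10,12,13,15,15,16]

Scan for sites:
  ZebI TGTCGAT/3: at [16, 50] ⇒ [19, 53]
  YnoI ATCTTC/5: at [1, 32, 64] ⇒ [6, 37, 69]
  UxaII CGTTC/0: at [102, 107] ⇒ [102, 107]
  XjeII CTCCG/2: at [87, 120] ⇒ [89, 122]
  PtaX GTTTT/4: at [11, 25, 41, 77] ⇒ [15, 29, 45, 81]

Pooled cuts: [6, 15, 19, 29, 37, 45, 53, 69, 81, 89, 102, 107, 122]

Fragment lengths:
  6→15: 9 bp
  15→19: 4 bp
  19→29: 10 bp
  29→37: 8 bp
  37→45: 8 bp
  45→53: 8 bp
  53→69: 16 bp
  69→81: 12 bp
  81→89: 8 bp
  89→102: 13 bp
  102→107: 5 bp
  107→122: 15 bp
  122→6 (wrap): 131-122+6 = 15 bp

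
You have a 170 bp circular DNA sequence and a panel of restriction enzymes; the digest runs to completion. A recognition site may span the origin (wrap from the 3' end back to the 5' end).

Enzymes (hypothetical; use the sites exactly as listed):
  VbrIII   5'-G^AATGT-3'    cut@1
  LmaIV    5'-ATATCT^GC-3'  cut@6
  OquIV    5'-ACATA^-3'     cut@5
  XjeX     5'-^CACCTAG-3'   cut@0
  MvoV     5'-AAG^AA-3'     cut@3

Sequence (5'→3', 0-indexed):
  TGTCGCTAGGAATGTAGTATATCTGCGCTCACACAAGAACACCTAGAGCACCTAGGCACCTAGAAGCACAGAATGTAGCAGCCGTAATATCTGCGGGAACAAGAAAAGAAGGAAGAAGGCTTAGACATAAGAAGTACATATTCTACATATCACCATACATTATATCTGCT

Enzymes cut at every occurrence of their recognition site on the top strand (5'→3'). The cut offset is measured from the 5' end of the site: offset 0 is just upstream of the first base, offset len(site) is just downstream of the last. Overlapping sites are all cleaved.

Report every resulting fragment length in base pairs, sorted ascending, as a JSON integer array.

[2,2,5,7,8,9,9,9,11,13,13,14,14,15,18,21]

Scan for sites:
  VbrIII (GAATGT, off=1): starts [9, 70] → cuts [10, 71]
  LmaIV (ATATCTGC, off=6): starts [18, 86, 161] → cuts [24, 92, 167]
  OquIV (ACATA, off=5): starts [124, 135, 144] → cuts [129, 140, 149]
  XjeX (CACCTAG, off=0): starts [39, 48, 56] → cuts [39, 48, 56]
  MvoV (AAGAA, off=3): starts [34, 100, 105, 112, 128] → cuts [37, 103, 108, 115, 131]

All cut coordinates (distinct, sorted): [10, 24, 37, 39, 48, 56, 71, 92, 103, 108, 115, 129, 131, 140, 149, 167]

Fragment lengths:
  10→24: 14 bp
  24→37: 13 bp
  37→39: 2 bp
  39→48: 9 bp
  48→56: 8 bp
  56→71: 15 bp
  71→92: 21 bp
  92→103: 11 bp
  103→108: 5 bp
  108→115: 7 bp
  115→129: 14 bp
  129→131: 2 bp
  131→140: 9 bp
  140→149: 9 bp
  149→167: 18 bp
  167→10 (wrap): 170-167+10 = 13 bp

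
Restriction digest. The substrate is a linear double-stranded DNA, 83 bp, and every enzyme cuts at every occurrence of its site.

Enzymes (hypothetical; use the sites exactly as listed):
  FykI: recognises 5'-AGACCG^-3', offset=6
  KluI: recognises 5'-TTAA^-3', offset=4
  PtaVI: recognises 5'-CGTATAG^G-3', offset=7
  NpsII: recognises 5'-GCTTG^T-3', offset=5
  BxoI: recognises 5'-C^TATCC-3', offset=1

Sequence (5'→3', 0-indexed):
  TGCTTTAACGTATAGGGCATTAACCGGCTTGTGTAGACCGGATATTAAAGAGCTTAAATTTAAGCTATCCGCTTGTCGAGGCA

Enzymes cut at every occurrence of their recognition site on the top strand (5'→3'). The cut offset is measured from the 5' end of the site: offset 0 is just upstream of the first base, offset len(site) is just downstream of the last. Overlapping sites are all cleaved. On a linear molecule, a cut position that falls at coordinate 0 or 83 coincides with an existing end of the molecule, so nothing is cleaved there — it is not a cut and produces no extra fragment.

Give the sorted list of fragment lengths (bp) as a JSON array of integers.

Per-enzyme occurrences:
  FykI (AGACCG, off=6): starts [34] → cuts [40]
  KluI (TTAA, off=4): starts [4, 19, 44, 53, 59] → cuts [8, 23, 48, 57, 63]
  PtaVI (CGTATAGG, off=7): starts [8] → cuts [15]
  NpsII (GCTTGT, off=5): starts [26, 70] → cuts [31, 75]
  BxoI (CTATCC, off=1): starts [64] → cuts [65]

All cut coordinates (distinct, sorted): [8, 15, 23, 31, 40, 48, 57, 63, 65, 75]

Fragments:
  [0,8): 8 bp
  [8,15): 7 bp
  [15,23): 8 bp
  [23,31): 8 bp
  [31,40): 9 bp
  [40,48): 8 bp
  [48,57): 9 bp
  [57,63): 6 bp
  [63,65): 2 bp
  [65,75): 10 bp
  [75,83): 8 bp

[2,6,7,8,8,8,8,8,9,9,10]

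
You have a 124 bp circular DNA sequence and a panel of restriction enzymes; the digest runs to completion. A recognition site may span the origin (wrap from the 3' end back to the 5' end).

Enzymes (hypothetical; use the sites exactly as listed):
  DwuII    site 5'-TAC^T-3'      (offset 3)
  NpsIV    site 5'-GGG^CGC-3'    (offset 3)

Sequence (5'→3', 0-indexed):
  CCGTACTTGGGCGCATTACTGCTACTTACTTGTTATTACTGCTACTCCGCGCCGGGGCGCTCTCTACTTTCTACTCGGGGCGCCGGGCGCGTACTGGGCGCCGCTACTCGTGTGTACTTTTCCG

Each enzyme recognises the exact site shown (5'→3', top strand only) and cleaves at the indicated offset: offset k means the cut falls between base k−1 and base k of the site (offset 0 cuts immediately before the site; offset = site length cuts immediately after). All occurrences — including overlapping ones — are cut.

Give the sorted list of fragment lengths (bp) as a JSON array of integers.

[4,4,5,6,6,6,7,7,7,8,9,10,10,10,12,13]

Per-enzyme occurrences:
  DwuII TACT/3: at [3, 16, 22, 26, 36, 42, 64, 71, 91, 104, 114] ⇒ [6, 19, 25, 29, 39, 45, 67, 74, 94, 107, 117]
  NpsIV GGGCGC/3: at [8, 54, 77, 84, 95] ⇒ [11, 57, 80, 87, 98]

Pooled cuts: [6, 11, 19, 25, 29, 39, 45, 57, 67, 74, 80, 87, 94, 98, 107, 117]

Fragment lengths:
  6→11: 5 bp
  11→19: 8 bp
  19→25: 6 bp
  25→29: 4 bp
  29→39: 10 bp
  39→45: 6 bp
  45→57: 12 bp
  57→67: 10 bp
  67→74: 7 bp
  74→80: 6 bp
  80→87: 7 bp
  87→94: 7 bp
  94→98: 4 bp
  98→107: 9 bp
  107→117: 10 bp
  117→6 (wrap): 124-117+6 = 13 bp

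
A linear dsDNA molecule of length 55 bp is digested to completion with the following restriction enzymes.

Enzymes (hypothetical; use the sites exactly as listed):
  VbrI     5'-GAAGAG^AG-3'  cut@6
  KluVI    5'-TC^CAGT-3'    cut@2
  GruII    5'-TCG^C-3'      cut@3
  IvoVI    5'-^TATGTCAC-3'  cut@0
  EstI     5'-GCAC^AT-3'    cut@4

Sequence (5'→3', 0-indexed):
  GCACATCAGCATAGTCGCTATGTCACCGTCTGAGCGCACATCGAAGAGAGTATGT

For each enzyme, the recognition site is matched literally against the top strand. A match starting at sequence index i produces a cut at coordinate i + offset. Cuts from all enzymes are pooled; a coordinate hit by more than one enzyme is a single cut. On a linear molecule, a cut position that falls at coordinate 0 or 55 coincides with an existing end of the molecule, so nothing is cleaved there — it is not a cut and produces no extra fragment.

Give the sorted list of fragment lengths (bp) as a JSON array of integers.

[1,4,7,9,13,21]

Site scan:
  VbrI GAAGAGAG/6: at [42] ⇒ [48]
  KluVI (TCCAGT, off=2): no sites
  GruII TCGC/3: at [14] ⇒ [17]
  IvoVI TATGTCAC/0: at [18] ⇒ [18]
  EstI GCACAT/4: at [0, 35] ⇒ [4, 39]

Pooled cuts: [4, 17, 18, 39, 48]

Fragment lengths:
  [0,4): 4 bp
  [4,17): 13 bp
  [17,18): 1 bp
  [18,39): 21 bp
  [39,48): 9 bp
  [48,55): 7 bp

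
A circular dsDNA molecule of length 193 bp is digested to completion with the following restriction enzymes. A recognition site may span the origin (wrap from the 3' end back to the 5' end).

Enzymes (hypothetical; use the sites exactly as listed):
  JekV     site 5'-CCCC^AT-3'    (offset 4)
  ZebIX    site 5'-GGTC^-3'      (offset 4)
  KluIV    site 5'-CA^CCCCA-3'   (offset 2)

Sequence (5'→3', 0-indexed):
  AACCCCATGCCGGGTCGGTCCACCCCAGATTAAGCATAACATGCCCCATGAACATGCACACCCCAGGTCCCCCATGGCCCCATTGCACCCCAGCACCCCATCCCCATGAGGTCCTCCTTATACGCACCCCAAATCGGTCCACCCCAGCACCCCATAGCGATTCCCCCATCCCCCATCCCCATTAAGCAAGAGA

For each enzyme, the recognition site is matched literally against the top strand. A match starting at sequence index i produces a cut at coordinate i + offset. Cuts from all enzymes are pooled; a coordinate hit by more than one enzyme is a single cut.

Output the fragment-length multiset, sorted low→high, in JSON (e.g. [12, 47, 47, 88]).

[2,2,4,4,4,4,6,6,6,7,8,8,8,8,9,10,13,13,13,14,19,25]

Site scan:
  JekV (CCCCAT, off=4): starts [2, 43, 69, 77, 95, 101, 149, 163, 170, 176] → cuts [6, 47, 73, 81, 99, 105, 153, 167, 174, 180]
  ZebIX (GGTC, off=4): starts [12, 16, 65, 109, 135] → cuts [16, 20, 69, 113, 139]
  KluIV (CACCCCA, off=2): starts [20, 58, 85, 93, 124, 139, 147] → cuts [22, 60, 87, 95, 126, 141, 149]

Pooled cuts: [6, 16, 20, 22, 47, 60, 69, 73, 81, 87, 95, 99, 105, 113, 126, 139, 141, 149, 153, 167, 174, 180]

Fragments:
  6→16: 10 bp
  16→20: 4 bp
  20→22: 2 bp
  22→47: 25 bp
  47→60: 13 bp
  60→69: 9 bp
  69→73: 4 bp
  73→81: 8 bp
  81→87: 6 bp
  87→95: 8 bp
  95→99: 4 bp
  99→105: 6 bp
  105→113: 8 bp
  113→126: 13 bp
  126→139: 13 bp
  139→141: 2 bp
  141→149: 8 bp
  149→153: 4 bp
  153→167: 14 bp
  167→174: 7 bp
  174→180: 6 bp
  180→6 (wrap): 193-180+6 = 19 bp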